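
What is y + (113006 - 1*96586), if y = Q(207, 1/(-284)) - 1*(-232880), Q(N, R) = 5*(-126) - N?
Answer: 248463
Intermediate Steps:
Q(N, R) = -630 - N
y = 232043 (y = (-630 - 1*207) - 1*(-232880) = (-630 - 207) + 232880 = -837 + 232880 = 232043)
y + (113006 - 1*96586) = 232043 + (113006 - 1*96586) = 232043 + (113006 - 96586) = 232043 + 16420 = 248463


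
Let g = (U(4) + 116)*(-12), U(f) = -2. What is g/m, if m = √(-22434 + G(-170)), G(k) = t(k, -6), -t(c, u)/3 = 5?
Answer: 456*I*√22449/7483 ≈ 9.1304*I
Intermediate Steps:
t(c, u) = -15 (t(c, u) = -3*5 = -15)
G(k) = -15
g = -1368 (g = (-2 + 116)*(-12) = 114*(-12) = -1368)
m = I*√22449 (m = √(-22434 - 15) = √(-22449) = I*√22449 ≈ 149.83*I)
g/m = -1368*(-I*√22449/22449) = -(-456)*I*√22449/7483 = 456*I*√22449/7483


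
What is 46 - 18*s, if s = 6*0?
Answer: 46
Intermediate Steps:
s = 0
46 - 18*s = 46 - 18*0 = 46 + 0 = 46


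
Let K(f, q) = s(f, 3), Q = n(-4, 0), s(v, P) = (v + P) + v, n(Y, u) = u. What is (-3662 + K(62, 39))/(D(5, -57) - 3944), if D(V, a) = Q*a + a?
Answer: 3535/4001 ≈ 0.88353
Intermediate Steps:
s(v, P) = P + 2*v (s(v, P) = (P + v) + v = P + 2*v)
Q = 0
K(f, q) = 3 + 2*f
D(V, a) = a (D(V, a) = 0*a + a = 0 + a = a)
(-3662 + K(62, 39))/(D(5, -57) - 3944) = (-3662 + (3 + 2*62))/(-57 - 3944) = (-3662 + (3 + 124))/(-4001) = (-3662 + 127)*(-1/4001) = -3535*(-1/4001) = 3535/4001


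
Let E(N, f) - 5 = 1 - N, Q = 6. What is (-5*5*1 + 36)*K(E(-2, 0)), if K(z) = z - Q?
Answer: 22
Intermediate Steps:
E(N, f) = 6 - N (E(N, f) = 5 + (1 - N) = 6 - N)
K(z) = -6 + z (K(z) = z - 1*6 = z - 6 = -6 + z)
(-5*5*1 + 36)*K(E(-2, 0)) = (-5*5*1 + 36)*(-6 + (6 - 1*(-2))) = (-25*1 + 36)*(-6 + (6 + 2)) = (-25 + 36)*(-6 + 8) = 11*2 = 22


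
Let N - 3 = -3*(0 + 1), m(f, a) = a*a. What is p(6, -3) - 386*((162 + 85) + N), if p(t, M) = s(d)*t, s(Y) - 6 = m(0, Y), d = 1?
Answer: -95300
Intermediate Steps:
m(f, a) = a²
s(Y) = 6 + Y²
N = 0 (N = 3 - 3*(0 + 1) = 3 - 3*1 = 3 - 3 = 0)
p(t, M) = 7*t (p(t, M) = (6 + 1²)*t = (6 + 1)*t = 7*t)
p(6, -3) - 386*((162 + 85) + N) = 7*6 - 386*((162 + 85) + 0) = 42 - 386*(247 + 0) = 42 - 386*247 = 42 - 95342 = -95300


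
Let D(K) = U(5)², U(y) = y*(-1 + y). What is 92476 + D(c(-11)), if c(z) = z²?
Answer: 92876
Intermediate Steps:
D(K) = 400 (D(K) = (5*(-1 + 5))² = (5*4)² = 20² = 400)
92476 + D(c(-11)) = 92476 + 400 = 92876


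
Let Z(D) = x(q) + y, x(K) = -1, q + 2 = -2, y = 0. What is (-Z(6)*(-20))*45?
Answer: -900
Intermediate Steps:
q = -4 (q = -2 - 2 = -4)
Z(D) = -1 (Z(D) = -1 + 0 = -1)
(-Z(6)*(-20))*45 = (-1*(-1)*(-20))*45 = (1*(-20))*45 = -20*45 = -900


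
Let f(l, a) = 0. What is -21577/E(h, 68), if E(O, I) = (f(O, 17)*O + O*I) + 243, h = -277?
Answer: 21577/18593 ≈ 1.1605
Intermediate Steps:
E(O, I) = 243 + I*O (E(O, I) = (0*O + O*I) + 243 = (0 + I*O) + 243 = I*O + 243 = 243 + I*O)
-21577/E(h, 68) = -21577/(243 + 68*(-277)) = -21577/(243 - 18836) = -21577/(-18593) = -21577*(-1/18593) = 21577/18593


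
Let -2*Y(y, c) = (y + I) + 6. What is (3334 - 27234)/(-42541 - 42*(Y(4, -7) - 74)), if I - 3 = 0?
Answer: 1195/1958 ≈ 0.61032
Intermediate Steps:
I = 3 (I = 3 + 0 = 3)
Y(y, c) = -9/2 - y/2 (Y(y, c) = -((y + 3) + 6)/2 = -((3 + y) + 6)/2 = -(9 + y)/2 = -9/2 - y/2)
(3334 - 27234)/(-42541 - 42*(Y(4, -7) - 74)) = (3334 - 27234)/(-42541 - 42*((-9/2 - 1/2*4) - 74)) = -23900/(-42541 - 42*((-9/2 - 2) - 74)) = -23900/(-42541 - 42*(-13/2 - 74)) = -23900/(-42541 - 42*(-161/2)) = -23900/(-42541 + 3381) = -23900/(-39160) = -23900*(-1/39160) = 1195/1958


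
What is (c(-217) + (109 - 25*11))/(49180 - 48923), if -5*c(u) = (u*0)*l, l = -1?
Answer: -166/257 ≈ -0.64591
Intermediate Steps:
c(u) = 0 (c(u) = -u*0*(-1)/5 = -0*(-1) = -⅕*0 = 0)
(c(-217) + (109 - 25*11))/(49180 - 48923) = (0 + (109 - 25*11))/(49180 - 48923) = (0 + (109 - 275))/257 = (0 - 166)*(1/257) = -166*1/257 = -166/257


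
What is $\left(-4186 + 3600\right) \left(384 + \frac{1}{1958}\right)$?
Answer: $- \frac{220298789}{979} \approx -2.2502 \cdot 10^{5}$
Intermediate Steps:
$\left(-4186 + 3600\right) \left(384 + \frac{1}{1958}\right) = - 586 \left(384 + \frac{1}{1958}\right) = \left(-586\right) \frac{751873}{1958} = - \frac{220298789}{979}$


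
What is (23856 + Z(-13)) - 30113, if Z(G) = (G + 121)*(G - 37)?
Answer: -11657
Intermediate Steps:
Z(G) = (-37 + G)*(121 + G) (Z(G) = (121 + G)*(-37 + G) = (-37 + G)*(121 + G))
(23856 + Z(-13)) - 30113 = (23856 + (-4477 + (-13)² + 84*(-13))) - 30113 = (23856 + (-4477 + 169 - 1092)) - 30113 = (23856 - 5400) - 30113 = 18456 - 30113 = -11657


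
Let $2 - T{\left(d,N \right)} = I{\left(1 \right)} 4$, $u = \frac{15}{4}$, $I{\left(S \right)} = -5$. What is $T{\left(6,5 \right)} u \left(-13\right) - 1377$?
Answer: $- \frac{4899}{2} \approx -2449.5$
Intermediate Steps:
$u = \frac{15}{4}$ ($u = 15 \cdot \frac{1}{4} = \frac{15}{4} \approx 3.75$)
$T{\left(d,N \right)} = 22$ ($T{\left(d,N \right)} = 2 - \left(-5\right) 4 = 2 - -20 = 2 + 20 = 22$)
$T{\left(6,5 \right)} u \left(-13\right) - 1377 = 22 \cdot \frac{15}{4} \left(-13\right) - 1377 = \frac{165}{2} \left(-13\right) - 1377 = - \frac{2145}{2} - 1377 = - \frac{4899}{2}$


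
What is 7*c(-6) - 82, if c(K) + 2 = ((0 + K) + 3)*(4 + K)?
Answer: -54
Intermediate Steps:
c(K) = -2 + (3 + K)*(4 + K) (c(K) = -2 + ((0 + K) + 3)*(4 + K) = -2 + (K + 3)*(4 + K) = -2 + (3 + K)*(4 + K))
7*c(-6) - 82 = 7*(10 + (-6)**2 + 7*(-6)) - 82 = 7*(10 + 36 - 42) - 82 = 7*4 - 82 = 28 - 82 = -54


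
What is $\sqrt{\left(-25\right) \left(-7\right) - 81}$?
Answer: $\sqrt{94} \approx 9.6954$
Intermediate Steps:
$\sqrt{\left(-25\right) \left(-7\right) - 81} = \sqrt{175 - 81} = \sqrt{94}$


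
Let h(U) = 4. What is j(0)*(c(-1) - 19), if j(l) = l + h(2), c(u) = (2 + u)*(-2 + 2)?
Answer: -76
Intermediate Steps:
c(u) = 0 (c(u) = (2 + u)*0 = 0)
j(l) = 4 + l (j(l) = l + 4 = 4 + l)
j(0)*(c(-1) - 19) = (4 + 0)*(0 - 19) = 4*(-19) = -76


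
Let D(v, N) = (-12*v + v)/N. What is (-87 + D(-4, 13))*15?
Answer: -16305/13 ≈ -1254.2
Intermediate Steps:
D(v, N) = -11*v/N (D(v, N) = (-11*v)/N = -11*v/N)
(-87 + D(-4, 13))*15 = (-87 - 11*(-4)/13)*15 = (-87 - 11*(-4)*1/13)*15 = (-87 + 44/13)*15 = -1087/13*15 = -16305/13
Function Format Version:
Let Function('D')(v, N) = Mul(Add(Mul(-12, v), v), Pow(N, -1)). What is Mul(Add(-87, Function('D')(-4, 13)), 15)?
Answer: Rational(-16305, 13) ≈ -1254.2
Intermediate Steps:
Function('D')(v, N) = Mul(-11, v, Pow(N, -1)) (Function('D')(v, N) = Mul(Mul(-11, v), Pow(N, -1)) = Mul(-11, v, Pow(N, -1)))
Mul(Add(-87, Function('D')(-4, 13)), 15) = Mul(Add(-87, Mul(-11, -4, Pow(13, -1))), 15) = Mul(Add(-87, Mul(-11, -4, Rational(1, 13))), 15) = Mul(Add(-87, Rational(44, 13)), 15) = Mul(Rational(-1087, 13), 15) = Rational(-16305, 13)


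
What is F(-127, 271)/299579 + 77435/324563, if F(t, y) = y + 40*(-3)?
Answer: 23246908878/97232258977 ≈ 0.23909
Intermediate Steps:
F(t, y) = -120 + y (F(t, y) = y - 120 = -120 + y)
F(-127, 271)/299579 + 77435/324563 = (-120 + 271)/299579 + 77435/324563 = 151*(1/299579) + 77435*(1/324563) = 151/299579 + 77435/324563 = 23246908878/97232258977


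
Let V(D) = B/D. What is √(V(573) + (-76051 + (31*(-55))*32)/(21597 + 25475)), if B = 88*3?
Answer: I*√11690430389530/2247688 ≈ 1.5212*I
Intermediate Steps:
B = 264
V(D) = 264/D
√(V(573) + (-76051 + (31*(-55))*32)/(21597 + 25475)) = √(264/573 + (-76051 + (31*(-55))*32)/(21597 + 25475)) = √(264*(1/573) + (-76051 - 1705*32)/47072) = √(88/191 + (-76051 - 54560)*(1/47072)) = √(88/191 - 130611*1/47072) = √(88/191 - 130611/47072) = √(-20804365/8990752) = I*√11690430389530/2247688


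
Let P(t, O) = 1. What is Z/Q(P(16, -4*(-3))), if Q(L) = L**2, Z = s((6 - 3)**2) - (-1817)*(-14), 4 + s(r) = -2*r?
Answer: -25460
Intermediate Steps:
s(r) = -4 - 2*r
Z = -25460 (Z = (-4 - 2*(6 - 3)**2) - (-1817)*(-14) = (-4 - 2*3**2) - 1*25438 = (-4 - 2*9) - 25438 = (-4 - 18) - 25438 = -22 - 25438 = -25460)
Z/Q(P(16, -4*(-3))) = -25460/(1**2) = -25460/1 = -25460*1 = -25460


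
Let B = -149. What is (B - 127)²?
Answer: 76176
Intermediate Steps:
(B - 127)² = (-149 - 127)² = (-276)² = 76176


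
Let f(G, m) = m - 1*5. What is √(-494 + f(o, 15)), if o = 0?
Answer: 22*I ≈ 22.0*I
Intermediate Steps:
f(G, m) = -5 + m (f(G, m) = m - 5 = -5 + m)
√(-494 + f(o, 15)) = √(-494 + (-5 + 15)) = √(-494 + 10) = √(-484) = 22*I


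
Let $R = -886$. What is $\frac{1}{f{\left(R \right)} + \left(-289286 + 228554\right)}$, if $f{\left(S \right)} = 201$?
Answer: $- \frac{1}{60531} \approx -1.652 \cdot 10^{-5}$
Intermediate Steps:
$\frac{1}{f{\left(R \right)} + \left(-289286 + 228554\right)} = \frac{1}{201 + \left(-289286 + 228554\right)} = \frac{1}{201 - 60732} = \frac{1}{-60531} = - \frac{1}{60531}$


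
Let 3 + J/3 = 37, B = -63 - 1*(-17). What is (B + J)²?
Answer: 3136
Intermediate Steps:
B = -46 (B = -63 + 17 = -46)
J = 102 (J = -9 + 3*37 = -9 + 111 = 102)
(B + J)² = (-46 + 102)² = 56² = 3136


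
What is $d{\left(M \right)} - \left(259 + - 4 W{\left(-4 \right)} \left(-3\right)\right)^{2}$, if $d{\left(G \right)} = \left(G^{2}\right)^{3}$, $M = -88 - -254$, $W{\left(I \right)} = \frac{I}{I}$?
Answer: $20924183822175$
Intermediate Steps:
$W{\left(I \right)} = 1$
$M = 166$ ($M = -88 + 254 = 166$)
$d{\left(G \right)} = G^{6}$
$d{\left(M \right)} - \left(259 + - 4 W{\left(-4 \right)} \left(-3\right)\right)^{2} = 166^{6} - \left(259 + \left(-4\right) 1 \left(-3\right)\right)^{2} = 20924183895616 - \left(259 - -12\right)^{2} = 20924183895616 - \left(259 + 12\right)^{2} = 20924183895616 - 271^{2} = 20924183895616 - 73441 = 20924183822175$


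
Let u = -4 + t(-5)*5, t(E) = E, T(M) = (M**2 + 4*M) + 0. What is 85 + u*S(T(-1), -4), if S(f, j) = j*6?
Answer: 781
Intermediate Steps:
T(M) = M**2 + 4*M
S(f, j) = 6*j
u = -29 (u = -4 - 5*5 = -4 - 25 = -29)
85 + u*S(T(-1), -4) = 85 - 174*(-4) = 85 - 29*(-24) = 85 + 696 = 781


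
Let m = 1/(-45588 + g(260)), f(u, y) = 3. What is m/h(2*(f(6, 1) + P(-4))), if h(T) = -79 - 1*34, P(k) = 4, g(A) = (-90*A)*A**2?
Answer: 1/178753071444 ≈ 5.5943e-12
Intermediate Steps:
g(A) = -90*A**3
m = -1/1581885588 (m = 1/(-45588 - 90*260**3) = 1/(-45588 - 90*17576000) = 1/(-45588 - 1581840000) = 1/(-1581885588) = -1/1581885588 ≈ -6.3216e-10)
h(T) = -113 (h(T) = -79 - 34 = -113)
m/h(2*(f(6, 1) + P(-4))) = -1/1581885588/(-113) = -1/1581885588*(-1/113) = 1/178753071444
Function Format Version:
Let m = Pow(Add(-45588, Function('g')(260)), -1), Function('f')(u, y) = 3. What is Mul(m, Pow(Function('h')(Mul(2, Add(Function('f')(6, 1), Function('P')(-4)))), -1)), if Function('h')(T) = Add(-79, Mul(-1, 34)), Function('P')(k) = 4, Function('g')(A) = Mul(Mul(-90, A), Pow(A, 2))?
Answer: Rational(1, 178753071444) ≈ 5.5943e-12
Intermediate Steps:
Function('g')(A) = Mul(-90, Pow(A, 3))
m = Rational(-1, 1581885588) (m = Pow(Add(-45588, Mul(-90, Pow(260, 3))), -1) = Pow(Add(-45588, Mul(-90, 17576000)), -1) = Pow(Add(-45588, -1581840000), -1) = Pow(-1581885588, -1) = Rational(-1, 1581885588) ≈ -6.3216e-10)
Function('h')(T) = -113 (Function('h')(T) = Add(-79, -34) = -113)
Mul(m, Pow(Function('h')(Mul(2, Add(Function('f')(6, 1), Function('P')(-4)))), -1)) = Mul(Rational(-1, 1581885588), Pow(-113, -1)) = Mul(Rational(-1, 1581885588), Rational(-1, 113)) = Rational(1, 178753071444)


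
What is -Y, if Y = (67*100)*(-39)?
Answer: 261300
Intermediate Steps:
Y = -261300 (Y = 6700*(-39) = -261300)
-Y = -1*(-261300) = 261300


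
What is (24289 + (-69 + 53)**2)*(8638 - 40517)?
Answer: -782470055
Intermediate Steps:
(24289 + (-69 + 53)**2)*(8638 - 40517) = (24289 + (-16)**2)*(-31879) = (24289 + 256)*(-31879) = 24545*(-31879) = -782470055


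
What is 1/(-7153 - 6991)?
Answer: -1/14144 ≈ -7.0701e-5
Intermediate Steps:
1/(-7153 - 6991) = 1/(-14144) = -1/14144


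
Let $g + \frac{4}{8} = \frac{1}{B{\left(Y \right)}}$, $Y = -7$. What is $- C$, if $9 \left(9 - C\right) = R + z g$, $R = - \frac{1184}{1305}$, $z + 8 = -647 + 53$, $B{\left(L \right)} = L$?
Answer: $\frac{398146}{11745} \approx 33.899$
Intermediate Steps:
$z = -602$ ($z = -8 + \left(-647 + 53\right) = -8 - 594 = -602$)
$R = - \frac{1184}{1305}$ ($R = \left(-1184\right) \frac{1}{1305} = - \frac{1184}{1305} \approx -0.90728$)
$g = - \frac{9}{14}$ ($g = - \frac{1}{2} + \frac{1}{-7} = - \frac{1}{2} - \frac{1}{7} = - \frac{9}{14} \approx -0.64286$)
$C = - \frac{398146}{11745}$ ($C = 9 - \frac{- \frac{1184}{1305} - -387}{9} = 9 - \frac{- \frac{1184}{1305} + 387}{9} = 9 - \frac{503851}{11745} = - \frac{398146}{11745} \approx -33.899$)
$- C = \left(-1\right) \left(- \frac{398146}{11745}\right) = \frac{398146}{11745}$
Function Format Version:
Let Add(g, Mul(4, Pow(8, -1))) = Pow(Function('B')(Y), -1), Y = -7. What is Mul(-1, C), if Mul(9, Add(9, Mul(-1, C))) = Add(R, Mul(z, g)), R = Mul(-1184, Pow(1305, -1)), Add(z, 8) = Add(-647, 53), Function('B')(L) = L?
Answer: Rational(398146, 11745) ≈ 33.899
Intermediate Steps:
z = -602 (z = Add(-8, Add(-647, 53)) = Add(-8, -594) = -602)
R = Rational(-1184, 1305) (R = Mul(-1184, Rational(1, 1305)) = Rational(-1184, 1305) ≈ -0.90728)
g = Rational(-9, 14) (g = Add(Rational(-1, 2), Pow(-7, -1)) = Add(Rational(-1, 2), Rational(-1, 7)) = Rational(-9, 14) ≈ -0.64286)
C = Rational(-398146, 11745) (C = Add(9, Mul(Rational(-1, 9), Add(Rational(-1184, 1305), Mul(-602, Rational(-9, 14))))) = Add(9, Mul(Rational(-1, 9), Add(Rational(-1184, 1305), 387))) = Add(9, Mul(Rational(-1, 9), Rational(503851, 1305))) = Add(9, Rational(-503851, 11745)) = Rational(-398146, 11745) ≈ -33.899)
Mul(-1, C) = Mul(-1, Rational(-398146, 11745)) = Rational(398146, 11745)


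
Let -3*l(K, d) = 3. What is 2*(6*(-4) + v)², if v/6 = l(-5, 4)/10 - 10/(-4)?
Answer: 4608/25 ≈ 184.32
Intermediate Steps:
l(K, d) = -1 (l(K, d) = -⅓*3 = -1)
v = 72/5 (v = 6*(-1/10 - 10/(-4)) = 6*(-1*⅒ - 10*(-¼)) = 6*(-⅒ + 5/2) = 6*(12/5) = 72/5 ≈ 14.400)
2*(6*(-4) + v)² = 2*(6*(-4) + 72/5)² = 2*(-24 + 72/5)² = 2*(-48/5)² = 2*(2304/25) = 4608/25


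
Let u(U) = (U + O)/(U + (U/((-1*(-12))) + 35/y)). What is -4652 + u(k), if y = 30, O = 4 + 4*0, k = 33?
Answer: -2060392/443 ≈ -4651.0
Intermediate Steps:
O = 4 (O = 4 + 0 = 4)
u(U) = (4 + U)/(7/6 + 13*U/12) (u(U) = (U + 4)/(U + (U/((-1*(-12))) + 35/30)) = (4 + U)/(U + (U/12 + 35*(1/30))) = (4 + U)/(U + (U*(1/12) + 7/6)) = (4 + U)/(U + (U/12 + 7/6)) = (4 + U)/(U + (7/6 + U/12)) = (4 + U)/(7/6 + 13*U/12))
-4652 + u(k) = -4652 + 12*(4 + 33)/(14 + 13*33) = -4652 + 12*37/(14 + 429) = -4652 + 12*37/443 = -4652 + 12*(1/443)*37 = -4652 + 444/443 = -2060392/443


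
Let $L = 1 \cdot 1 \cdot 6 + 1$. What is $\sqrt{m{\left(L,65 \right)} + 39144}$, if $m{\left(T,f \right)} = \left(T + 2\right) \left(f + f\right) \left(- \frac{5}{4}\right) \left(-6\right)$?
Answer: $\sqrt{47919} \approx 218.9$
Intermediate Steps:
$L = 7$ ($L = 1 \cdot 6 + 1 = 6 + 1 = 7$)
$m{\left(T,f \right)} = 15 f \left(2 + T\right)$ ($m{\left(T,f \right)} = \left(2 + T\right) 2 f \left(\left(-5\right) \frac{1}{4}\right) \left(-6\right) = 2 f \left(2 + T\right) \left(- \frac{5}{4}\right) \left(-6\right) = - \frac{5 f \left(2 + T\right)}{2} \left(-6\right) = 15 f \left(2 + T\right)$)
$\sqrt{m{\left(L,65 \right)} + 39144} = \sqrt{15 \cdot 65 \left(2 + 7\right) + 39144} = \sqrt{15 \cdot 65 \cdot 9 + 39144} = \sqrt{8775 + 39144} = \sqrt{47919}$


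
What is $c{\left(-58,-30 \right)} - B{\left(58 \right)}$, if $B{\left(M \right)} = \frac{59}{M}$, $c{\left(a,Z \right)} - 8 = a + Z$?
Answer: $- \frac{4699}{58} \approx -81.017$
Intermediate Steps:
$c{\left(a,Z \right)} = 8 + Z + a$ ($c{\left(a,Z \right)} = 8 + \left(a + Z\right) = 8 + \left(Z + a\right) = 8 + Z + a$)
$c{\left(-58,-30 \right)} - B{\left(58 \right)} = \left(8 - 30 - 58\right) - \frac{59}{58} = -80 - 59 \cdot \frac{1}{58} = -80 - \frac{59}{58} = - \frac{4699}{58}$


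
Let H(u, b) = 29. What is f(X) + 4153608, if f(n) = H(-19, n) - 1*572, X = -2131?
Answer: 4153065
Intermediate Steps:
f(n) = -543 (f(n) = 29 - 1*572 = 29 - 572 = -543)
f(X) + 4153608 = -543 + 4153608 = 4153065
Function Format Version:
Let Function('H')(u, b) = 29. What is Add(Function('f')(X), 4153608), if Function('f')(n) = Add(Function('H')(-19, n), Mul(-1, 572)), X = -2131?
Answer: 4153065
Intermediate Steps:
Function('f')(n) = -543 (Function('f')(n) = Add(29, Mul(-1, 572)) = Add(29, -572) = -543)
Add(Function('f')(X), 4153608) = Add(-543, 4153608) = 4153065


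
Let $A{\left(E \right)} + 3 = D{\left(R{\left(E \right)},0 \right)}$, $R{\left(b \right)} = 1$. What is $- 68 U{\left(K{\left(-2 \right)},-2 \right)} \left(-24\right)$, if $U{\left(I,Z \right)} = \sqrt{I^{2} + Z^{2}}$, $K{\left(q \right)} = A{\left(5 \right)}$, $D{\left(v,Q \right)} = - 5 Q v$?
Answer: $1632 \sqrt{13} \approx 5884.3$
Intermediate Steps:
$D{\left(v,Q \right)} = - 5 Q v$
$A{\left(E \right)} = -3$ ($A{\left(E \right)} = -3 - 0 \cdot 1 = -3 + 0 = -3$)
$K{\left(q \right)} = -3$
$- 68 U{\left(K{\left(-2 \right)},-2 \right)} \left(-24\right) = - 68 \sqrt{\left(-3\right)^{2} + \left(-2\right)^{2}} \left(-24\right) = - 68 \sqrt{9 + 4} \left(-24\right) = - 68 \sqrt{13} \left(-24\right) = 1632 \sqrt{13}$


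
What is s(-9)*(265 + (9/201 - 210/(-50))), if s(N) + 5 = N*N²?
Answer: -66204598/335 ≈ -1.9763e+5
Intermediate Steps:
s(N) = -5 + N³ (s(N) = -5 + N*N² = -5 + N³)
s(-9)*(265 + (9/201 - 210/(-50))) = (-5 + (-9)³)*(265 + (9/201 - 210/(-50))) = (-5 - 729)*(265 + (9*(1/201) - 210*(-1/50))) = -734*(265 + (3/67 + 21/5)) = -734*(265 + 1422/335) = -734*90197/335 = -66204598/335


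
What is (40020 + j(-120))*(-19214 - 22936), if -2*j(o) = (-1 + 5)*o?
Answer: -1696959000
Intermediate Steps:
j(o) = -2*o (j(o) = -(-1 + 5)*o/2 = -2*o)
(40020 + j(-120))*(-19214 - 22936) = (40020 - 2*(-120))*(-19214 - 22936) = (40020 + 240)*(-42150) = 40260*(-42150) = -1696959000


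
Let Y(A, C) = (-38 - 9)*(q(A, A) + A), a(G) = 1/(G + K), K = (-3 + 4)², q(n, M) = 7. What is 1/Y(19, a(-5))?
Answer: -1/1222 ≈ -0.00081833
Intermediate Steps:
K = 1 (K = 1² = 1)
a(G) = 1/(1 + G) (a(G) = 1/(G + 1) = 1/(1 + G))
Y(A, C) = -329 - 47*A (Y(A, C) = (-38 - 9)*(7 + A) = -47*(7 + A) = -329 - 47*A)
1/Y(19, a(-5)) = 1/(-329 - 47*19) = 1/(-329 - 893) = 1/(-1222) = -1/1222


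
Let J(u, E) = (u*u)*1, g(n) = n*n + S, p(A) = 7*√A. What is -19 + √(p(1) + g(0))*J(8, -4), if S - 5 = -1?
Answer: -19 + 64*√11 ≈ 193.26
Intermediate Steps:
S = 4 (S = 5 - 1 = 4)
g(n) = 4 + n² (g(n) = n*n + 4 = n² + 4 = 4 + n²)
J(u, E) = u² (J(u, E) = u²*1 = u²)
-19 + √(p(1) + g(0))*J(8, -4) = -19 + √(7*√1 + (4 + 0²))*8² = -19 + √(7*1 + (4 + 0))*64 = -19 + √(7 + 4)*64 = -19 + √11*64 = -19 + 64*√11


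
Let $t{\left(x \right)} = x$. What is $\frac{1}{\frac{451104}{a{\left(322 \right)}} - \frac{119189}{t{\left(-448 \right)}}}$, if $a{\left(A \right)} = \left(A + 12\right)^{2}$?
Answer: $\frac{1784896}{482083667} \approx 0.0037025$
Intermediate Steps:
$a{\left(A \right)} = \left(12 + A\right)^{2}$
$\frac{1}{\frac{451104}{a{\left(322 \right)}} - \frac{119189}{t{\left(-448 \right)}}} = \frac{1}{\frac{451104}{\left(12 + 322\right)^{2}} - \frac{119189}{-448}} = \frac{1}{\frac{451104}{334^{2}} - - \frac{17027}{64}} = \frac{1}{\frac{451104}{111556} + \frac{17027}{64}} = \frac{1}{451104 \cdot \frac{1}{111556} + \frac{17027}{64}} = \frac{1}{\frac{112776}{27889} + \frac{17027}{64}} = \frac{1}{\frac{482083667}{1784896}} = \frac{1784896}{482083667}$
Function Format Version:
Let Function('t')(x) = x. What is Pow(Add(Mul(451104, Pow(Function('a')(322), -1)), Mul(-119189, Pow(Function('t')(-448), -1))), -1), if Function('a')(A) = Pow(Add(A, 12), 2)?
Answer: Rational(1784896, 482083667) ≈ 0.0037025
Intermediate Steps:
Function('a')(A) = Pow(Add(12, A), 2)
Pow(Add(Mul(451104, Pow(Function('a')(322), -1)), Mul(-119189, Pow(Function('t')(-448), -1))), -1) = Pow(Add(Mul(451104, Pow(Pow(Add(12, 322), 2), -1)), Mul(-119189, Pow(-448, -1))), -1) = Pow(Add(Mul(451104, Pow(Pow(334, 2), -1)), Mul(-119189, Rational(-1, 448))), -1) = Pow(Add(Mul(451104, Pow(111556, -1)), Rational(17027, 64)), -1) = Pow(Add(Mul(451104, Rational(1, 111556)), Rational(17027, 64)), -1) = Pow(Add(Rational(112776, 27889), Rational(17027, 64)), -1) = Pow(Rational(482083667, 1784896), -1) = Rational(1784896, 482083667)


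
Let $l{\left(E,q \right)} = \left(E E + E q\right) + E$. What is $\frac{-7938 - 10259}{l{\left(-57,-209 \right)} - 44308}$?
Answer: $\frac{18197}{29203} \approx 0.62312$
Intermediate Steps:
$l{\left(E,q \right)} = E + E^{2} + E q$ ($l{\left(E,q \right)} = \left(E^{2} + E q\right) + E = E + E^{2} + E q$)
$\frac{-7938 - 10259}{l{\left(-57,-209 \right)} - 44308} = \frac{-7938 - 10259}{- 57 \left(1 - 57 - 209\right) - 44308} = - \frac{18197}{\left(-57\right) \left(-265\right) - 44308} = - \frac{18197}{15105 - 44308} = - \frac{18197}{-29203} = \left(-18197\right) \left(- \frac{1}{29203}\right) = \frac{18197}{29203}$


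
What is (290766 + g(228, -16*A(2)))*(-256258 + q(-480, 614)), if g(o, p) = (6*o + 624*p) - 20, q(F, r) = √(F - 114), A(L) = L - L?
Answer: -74856549412 + 876342*I*√66 ≈ -7.4857e+10 + 7.1194e+6*I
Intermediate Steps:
A(L) = 0
q(F, r) = √(-114 + F)
g(o, p) = -20 + 6*o + 624*p
(290766 + g(228, -16*A(2)))*(-256258 + q(-480, 614)) = (290766 + (-20 + 6*228 + 624*(-16*0)))*(-256258 + √(-114 - 480)) = (290766 + (-20 + 1368 + 624*0))*(-256258 + √(-594)) = (290766 + (-20 + 1368 + 0))*(-256258 + 3*I*√66) = (290766 + 1348)*(-256258 + 3*I*√66) = 292114*(-256258 + 3*I*√66) = -74856549412 + 876342*I*√66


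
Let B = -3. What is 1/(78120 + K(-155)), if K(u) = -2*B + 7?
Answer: 1/78133 ≈ 1.2799e-5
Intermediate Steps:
K(u) = 13 (K(u) = -2*(-3) + 7 = 6 + 7 = 13)
1/(78120 + K(-155)) = 1/(78120 + 13) = 1/78133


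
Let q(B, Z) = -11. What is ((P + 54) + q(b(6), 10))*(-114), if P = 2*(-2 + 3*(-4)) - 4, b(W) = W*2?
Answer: -1254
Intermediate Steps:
b(W) = 2*W
P = -32 (P = 2*(-2 - 12) - 4 = 2*(-14) - 4 = -28 - 4 = -32)
((P + 54) + q(b(6), 10))*(-114) = ((-32 + 54) - 11)*(-114) = (22 - 11)*(-114) = 11*(-114) = -1254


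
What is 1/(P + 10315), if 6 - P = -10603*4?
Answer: 1/52733 ≈ 1.8963e-5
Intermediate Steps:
P = 42418 (P = 6 - (-10603)*4 = 6 - 1*(-42412) = 6 + 42412 = 42418)
1/(P + 10315) = 1/(42418 + 10315) = 1/52733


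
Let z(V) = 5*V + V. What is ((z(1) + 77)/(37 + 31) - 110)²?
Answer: 54715609/4624 ≈ 11833.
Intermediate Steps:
z(V) = 6*V
((z(1) + 77)/(37 + 31) - 110)² = ((6*1 + 77)/(37 + 31) - 110)² = ((6 + 77)/68 - 110)² = (83*(1/68) - 110)² = (83/68 - 110)² = (-7397/68)² = 54715609/4624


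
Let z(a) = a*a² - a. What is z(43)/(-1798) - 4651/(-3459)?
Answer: -133251739/3109641 ≈ -42.851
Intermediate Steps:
z(a) = a³ - a
z(43)/(-1798) - 4651/(-3459) = (43³ - 1*43)/(-1798) - 4651/(-3459) = (79507 - 43)*(-1/1798) - 4651*(-1/3459) = 79464*(-1/1798) + 4651/3459 = -39732/899 + 4651/3459 = -133251739/3109641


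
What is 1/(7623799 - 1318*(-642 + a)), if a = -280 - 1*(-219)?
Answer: 1/8550353 ≈ 1.1695e-7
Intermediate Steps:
a = -61 (a = -280 + 219 = -61)
1/(7623799 - 1318*(-642 + a)) = 1/(7623799 - 1318*(-642 - 61)) = 1/(7623799 - 1318*(-703)) = 1/(7623799 + 926554) = 1/8550353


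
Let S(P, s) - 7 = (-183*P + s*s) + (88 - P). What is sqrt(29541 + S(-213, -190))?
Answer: 4*sqrt(6558) ≈ 323.93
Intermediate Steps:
S(P, s) = 95 + s**2 - 184*P (S(P, s) = 7 + ((-183*P + s*s) + (88 - P)) = 7 + ((-183*P + s**2) + (88 - P)) = 7 + ((s**2 - 183*P) + (88 - P)) = 7 + (88 + s**2 - 184*P) = 95 + s**2 - 184*P)
sqrt(29541 + S(-213, -190)) = sqrt(29541 + (95 + (-190)**2 - 184*(-213))) = sqrt(29541 + (95 + 36100 + 39192)) = sqrt(29541 + 75387) = sqrt(104928) = 4*sqrt(6558)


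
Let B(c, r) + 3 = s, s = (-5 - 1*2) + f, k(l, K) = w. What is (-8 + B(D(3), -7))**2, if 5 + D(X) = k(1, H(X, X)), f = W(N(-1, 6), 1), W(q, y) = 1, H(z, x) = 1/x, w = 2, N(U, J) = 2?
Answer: 289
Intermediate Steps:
k(l, K) = 2
f = 1
s = -6 (s = (-5 - 1*2) + 1 = (-5 - 2) + 1 = -7 + 1 = -6)
D(X) = -3 (D(X) = -5 + 2 = -3)
B(c, r) = -9 (B(c, r) = -3 - 6 = -9)
(-8 + B(D(3), -7))**2 = (-8 - 9)**2 = (-17)**2 = 289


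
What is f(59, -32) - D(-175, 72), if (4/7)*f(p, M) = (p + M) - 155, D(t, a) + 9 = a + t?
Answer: -112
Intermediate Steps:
D(t, a) = -9 + a + t (D(t, a) = -9 + (a + t) = -9 + a + t)
f(p, M) = -1085/4 + 7*M/4 + 7*p/4 (f(p, M) = 7*((p + M) - 155)/4 = 7*((M + p) - 155)/4 = 7*(-155 + M + p)/4 = -1085/4 + 7*M/4 + 7*p/4)
f(59, -32) - D(-175, 72) = (-1085/4 + (7/4)*(-32) + (7/4)*59) - (-9 + 72 - 175) = (-1085/4 - 56 + 413/4) - 1*(-112) = -224 + 112 = -112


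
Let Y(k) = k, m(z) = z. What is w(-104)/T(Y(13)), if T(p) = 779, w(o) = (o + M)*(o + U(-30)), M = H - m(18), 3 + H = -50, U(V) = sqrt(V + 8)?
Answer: 18200/779 - 175*I*sqrt(22)/779 ≈ 23.363 - 1.0537*I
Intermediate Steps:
U(V) = sqrt(8 + V)
H = -53 (H = -3 - 50 = -53)
M = -71 (M = -53 - 1*18 = -53 - 18 = -71)
w(o) = (-71 + o)*(o + I*sqrt(22)) (w(o) = (o - 71)*(o + sqrt(8 - 30)) = (-71 + o)*(o + sqrt(-22)) = (-71 + o)*(o + I*sqrt(22)))
w(-104)/T(Y(13)) = ((-104)**2 - 71*(-104) - 71*I*sqrt(22) + I*(-104)*sqrt(22))/779 = (10816 + 7384 - 71*I*sqrt(22) - 104*I*sqrt(22))*(1/779) = (18200 - 175*I*sqrt(22))*(1/779) = 18200/779 - 175*I*sqrt(22)/779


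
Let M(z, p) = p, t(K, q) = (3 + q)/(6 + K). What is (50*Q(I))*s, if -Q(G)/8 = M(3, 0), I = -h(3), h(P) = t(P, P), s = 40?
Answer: 0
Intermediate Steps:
t(K, q) = (3 + q)/(6 + K)
h(P) = (3 + P)/(6 + P)
I = -⅔ (I = -(3 + 3)/(6 + 3) = -6/9 = -1*⅔ = -⅔ ≈ -0.66667)
Q(G) = 0 (Q(G) = -8*0 = 0)
(50*Q(I))*s = (50*0)*40 = 0*40 = 0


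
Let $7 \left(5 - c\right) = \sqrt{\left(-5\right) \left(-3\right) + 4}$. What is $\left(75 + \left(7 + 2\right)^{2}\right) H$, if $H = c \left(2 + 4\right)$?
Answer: $4680 - \frac{936 \sqrt{19}}{7} \approx 4097.2$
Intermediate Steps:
$c = 5 - \frac{\sqrt{19}}{7}$ ($c = 5 - \frac{\sqrt{\left(-5\right) \left(-3\right) + 4}}{7} = 5 - \frac{\sqrt{15 + 4}}{7} = 5 - \frac{\sqrt{19}}{7} \approx 4.3773$)
$H = 30 - \frac{6 \sqrt{19}}{7}$ ($H = \left(5 - \frac{\sqrt{19}}{7}\right) \left(2 + 4\right) = \left(5 - \frac{\sqrt{19}}{7}\right) 6 = 30 - \frac{6 \sqrt{19}}{7} \approx 26.264$)
$\left(75 + \left(7 + 2\right)^{2}\right) H = \left(75 + \left(7 + 2\right)^{2}\right) \left(30 - \frac{6 \sqrt{19}}{7}\right) = \left(75 + 9^{2}\right) \left(30 - \frac{6 \sqrt{19}}{7}\right) = \left(75 + 81\right) \left(30 - \frac{6 \sqrt{19}}{7}\right) = 156 \left(30 - \frac{6 \sqrt{19}}{7}\right) = 4680 - \frac{936 \sqrt{19}}{7}$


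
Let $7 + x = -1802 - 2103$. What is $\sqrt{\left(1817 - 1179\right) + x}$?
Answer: $i \sqrt{3274} \approx 57.219 i$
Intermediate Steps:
$x = -3912$ ($x = -7 - 3905 = -3912$)
$\sqrt{\left(1817 - 1179\right) + x} = \sqrt{\left(1817 - 1179\right) - 3912} = \sqrt{638 - 3912} = \sqrt{-3274} = i \sqrt{3274}$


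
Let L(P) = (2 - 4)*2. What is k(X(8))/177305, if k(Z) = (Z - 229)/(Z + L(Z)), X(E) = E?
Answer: -221/709220 ≈ -0.00031161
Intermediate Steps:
L(P) = -4 (L(P) = -2*2 = -4)
k(Z) = (-229 + Z)/(-4 + Z) (k(Z) = (Z - 229)/(Z - 4) = (-229 + Z)/(-4 + Z))
k(X(8))/177305 = ((-229 + 8)/(-4 + 8))/177305 = (-221/4)*(1/177305) = ((¼)*(-221))*(1/177305) = -221/4*1/177305 = -221/709220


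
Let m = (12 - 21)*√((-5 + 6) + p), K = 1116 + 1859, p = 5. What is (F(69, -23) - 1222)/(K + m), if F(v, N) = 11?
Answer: -3602725/8850139 - 10899*√6/8850139 ≈ -0.41010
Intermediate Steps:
K = 2975
m = -9*√6 (m = (12 - 21)*√((-5 + 6) + 5) = -9*√(1 + 5) = -9*√6 ≈ -22.045)
(F(69, -23) - 1222)/(K + m) = (11 - 1222)/(2975 - 9*√6) = -1211/(2975 - 9*√6)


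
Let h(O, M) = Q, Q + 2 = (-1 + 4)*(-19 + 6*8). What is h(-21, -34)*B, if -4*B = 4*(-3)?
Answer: 255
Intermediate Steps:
Q = 85 (Q = -2 + (-1 + 4)*(-19 + 6*8) = -2 + 3*(-19 + 48) = -2 + 3*29 = -2 + 87 = 85)
h(O, M) = 85
B = 3 (B = -(-3) = -1/4*(-12) = 3)
h(-21, -34)*B = 85*3 = 255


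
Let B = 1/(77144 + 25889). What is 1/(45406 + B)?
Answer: 103033/4678316399 ≈ 2.2024e-5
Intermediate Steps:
B = 1/103033 ≈ 9.7056e-6
1/(45406 + B) = 1/(45406 + 1/103033) = 1/(4678316399/103033) = 103033/4678316399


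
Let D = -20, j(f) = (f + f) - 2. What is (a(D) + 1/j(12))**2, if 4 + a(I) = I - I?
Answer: 7569/484 ≈ 15.638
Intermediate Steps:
j(f) = -2 + 2*f (j(f) = 2*f - 2 = -2 + 2*f)
a(I) = -4 (a(I) = -4 + (I - I) = -4 + 0 = -4)
(a(D) + 1/j(12))**2 = (-4 + 1/(-2 + 2*12))**2 = (-4 + 1/(-2 + 24))**2 = (-4 + 1/22)**2 = (-87/22)**2 = 7569/484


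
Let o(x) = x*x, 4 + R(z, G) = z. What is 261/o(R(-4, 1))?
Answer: 261/64 ≈ 4.0781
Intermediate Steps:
R(z, G) = -4 + z
o(x) = x²
261/o(R(-4, 1)) = 261/((-4 - 4)²) = 261/((-8)²) = 261/64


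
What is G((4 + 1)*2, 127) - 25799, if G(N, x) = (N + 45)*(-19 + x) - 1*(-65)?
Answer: -19794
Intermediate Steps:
G(N, x) = 65 + (-19 + x)*(45 + N) (G(N, x) = (45 + N)*(-19 + x) + 65 = (-19 + x)*(45 + N) + 65 = 65 + (-19 + x)*(45 + N))
G((4 + 1)*2, 127) - 25799 = (-790 - 19*(4 + 1)*2 + 45*127 + ((4 + 1)*2)*127) - 25799 = (-790 - 95*2 + 5715 + (5*2)*127) - 25799 = (-790 - 19*10 + 5715 + 10*127) - 25799 = (-790 - 190 + 5715 + 1270) - 25799 = 6005 - 25799 = -19794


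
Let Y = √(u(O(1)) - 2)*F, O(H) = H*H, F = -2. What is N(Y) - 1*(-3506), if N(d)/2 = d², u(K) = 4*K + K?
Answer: 3530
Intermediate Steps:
O(H) = H²
u(K) = 5*K
Y = -2*√3 (Y = √(5*1² - 2)*(-2) = √(5*1 - 2)*(-2) = √(5 - 2)*(-2) = √3*(-2) = -2*√3 ≈ -3.4641)
N(d) = 2*d²
N(Y) - 1*(-3506) = 2*(-2*√3)² - 1*(-3506) = 2*12 + 3506 = 24 + 3506 = 3530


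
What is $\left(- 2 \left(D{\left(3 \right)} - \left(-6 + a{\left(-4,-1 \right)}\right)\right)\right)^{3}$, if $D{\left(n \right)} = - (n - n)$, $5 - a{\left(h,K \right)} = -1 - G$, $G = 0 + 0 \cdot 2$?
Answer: $0$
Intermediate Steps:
$G = 0$ ($G = 0 + 0 = 0$)
$a{\left(h,K \right)} = 6$ ($a{\left(h,K \right)} = 5 - \left(-1 - 0\right) = 5 - \left(-1 + 0\right) = 5 - -1 = 5 + 1 = 6$)
$D{\left(n \right)} = 0$ ($D{\left(n \right)} = \left(-1\right) 0 = 0$)
$\left(- 2 \left(D{\left(3 \right)} - \left(-6 + a{\left(-4,-1 \right)}\right)\right)\right)^{3} = \left(- 2 \left(0 + \left(6 - 6\right)\right)\right)^{3} = \left(- 2 \left(0 + 0\right)\right)^{3} = \left(\left(-2\right) 0\right)^{3} = 0^{3} = 0$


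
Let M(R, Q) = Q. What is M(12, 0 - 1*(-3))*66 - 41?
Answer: 157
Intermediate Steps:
M(12, 0 - 1*(-3))*66 - 41 = (0 - 1*(-3))*66 - 41 = (0 + 3)*66 - 41 = 3*66 - 41 = 198 - 41 = 157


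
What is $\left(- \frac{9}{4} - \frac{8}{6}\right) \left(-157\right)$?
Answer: $\frac{6751}{12} \approx 562.58$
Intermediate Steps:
$\left(- \frac{9}{4} - \frac{8}{6}\right) \left(-157\right) = \left(\left(-9\right) \frac{1}{4} - \frac{4}{3}\right) \left(-157\right) = \left(- \frac{9}{4} - \frac{4}{3}\right) \left(-157\right) = \left(- \frac{43}{12}\right) \left(-157\right) = \frac{6751}{12}$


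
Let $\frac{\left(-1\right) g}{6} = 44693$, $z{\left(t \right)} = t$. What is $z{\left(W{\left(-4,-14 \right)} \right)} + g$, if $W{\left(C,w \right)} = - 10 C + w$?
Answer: $-268132$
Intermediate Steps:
$W{\left(C,w \right)} = w - 10 C$
$g = -268158$ ($g = \left(-6\right) 44693 = -268158$)
$z{\left(W{\left(-4,-14 \right)} \right)} + g = \left(-14 - -40\right) - 268158 = \left(-14 + 40\right) - 268158 = 26 - 268158 = -268132$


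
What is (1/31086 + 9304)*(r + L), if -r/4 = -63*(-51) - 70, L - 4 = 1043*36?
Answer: 3612409571050/15543 ≈ 2.3241e+8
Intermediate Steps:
L = 37552 (L = 4 + 1043*36 = 4 + 37548 = 37552)
r = -12572 (r = -4*(-63*(-51) - 70) = -4*(3213 - 70) = -4*3143 = -12572)
(1/31086 + 9304)*(r + L) = (1/31086 + 9304)*(-12572 + 37552) = (1/31086 + 9304)*24980 = (289224145/31086)*24980 = 3612409571050/15543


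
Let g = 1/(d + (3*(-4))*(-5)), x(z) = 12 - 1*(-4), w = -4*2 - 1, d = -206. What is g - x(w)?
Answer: -2337/146 ≈ -16.007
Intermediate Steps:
w = -9 (w = -8 - 1 = -9)
x(z) = 16 (x(z) = 12 + 4 = 16)
g = -1/146 (g = 1/(-206 + (3*(-4))*(-5)) = 1/(-206 - 12*(-5)) = 1/(-206 + 60) = 1/(-146) = -1/146 ≈ -0.0068493)
g - x(w) = -1/146 - 1*16 = -1/146 - 16 = -2337/146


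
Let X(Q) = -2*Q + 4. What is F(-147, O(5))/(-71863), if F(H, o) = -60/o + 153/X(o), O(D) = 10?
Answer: 249/1149808 ≈ 0.00021656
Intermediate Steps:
X(Q) = 4 - 2*Q
F(H, o) = -60/o + 153/(4 - 2*o)
F(-147, O(5))/(-71863) = ((3/2)*(80 - 91*10)/(10*(-2 + 10)))/(-71863) = ((3/2)*(1/10)*(80 - 910)/8)*(-1/71863) = ((3/2)*(1/10)*(1/8)*(-830))*(-1/71863) = -249/16*(-1/71863) = 249/1149808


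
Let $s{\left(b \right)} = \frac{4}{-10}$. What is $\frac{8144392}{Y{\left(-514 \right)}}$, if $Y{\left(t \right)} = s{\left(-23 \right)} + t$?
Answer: $- \frac{10180490}{643} \approx -15833.0$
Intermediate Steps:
$s{\left(b \right)} = - \frac{2}{5}$ ($s{\left(b \right)} = 4 \left(- \frac{1}{10}\right) = - \frac{2}{5}$)
$Y{\left(t \right)} = - \frac{2}{5} + t$
$\frac{8144392}{Y{\left(-514 \right)}} = \frac{8144392}{- \frac{2}{5} - 514} = \frac{8144392}{- \frac{2572}{5}} = 8144392 \left(- \frac{5}{2572}\right) = - \frac{10180490}{643}$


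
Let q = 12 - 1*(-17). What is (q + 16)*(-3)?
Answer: -135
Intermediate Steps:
q = 29 (q = 12 + 17 = 29)
(q + 16)*(-3) = (29 + 16)*(-3) = 45*(-3) = -135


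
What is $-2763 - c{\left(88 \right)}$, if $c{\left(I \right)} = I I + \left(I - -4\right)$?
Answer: $-10599$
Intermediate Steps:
$c{\left(I \right)} = 4 + I + I^{2}$ ($c{\left(I \right)} = I^{2} + \left(I + 4\right) = I^{2} + \left(4 + I\right) = 4 + I + I^{2}$)
$-2763 - c{\left(88 \right)} = -2763 - \left(4 + 88 + 88^{2}\right) = -2763 - \left(4 + 88 + 7744\right) = -2763 - 7836 = -10599$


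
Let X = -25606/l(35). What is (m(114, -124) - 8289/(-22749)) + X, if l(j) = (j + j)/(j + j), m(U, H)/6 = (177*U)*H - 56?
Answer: -114035987279/7583 ≈ -1.5038e+7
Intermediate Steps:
m(U, H) = -336 + 1062*H*U (m(U, H) = 6*((177*U)*H - 56) = 6*(177*H*U - 56) = 6*(-56 + 177*H*U) = -336 + 1062*H*U)
l(j) = 1 (l(j) = (2*j)/((2*j)) = (2*j)*(1/(2*j)) = 1)
X = -25606 (X = -25606/1 = -25606*1 = -25606)
(m(114, -124) - 8289/(-22749)) + X = ((-336 + 1062*(-124)*114) - 8289/(-22749)) - 25606 = ((-336 - 15012432) - 8289*(-1/22749)) - 25606 = (-15012768 + 2763/7583) - 25606 = -113841816981/7583 - 25606 = -114035987279/7583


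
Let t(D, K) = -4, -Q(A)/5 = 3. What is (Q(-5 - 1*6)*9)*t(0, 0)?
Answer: 540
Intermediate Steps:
Q(A) = -15 (Q(A) = -5*3 = -15)
(Q(-5 - 1*6)*9)*t(0, 0) = -15*9*(-4) = -135*(-4) = 540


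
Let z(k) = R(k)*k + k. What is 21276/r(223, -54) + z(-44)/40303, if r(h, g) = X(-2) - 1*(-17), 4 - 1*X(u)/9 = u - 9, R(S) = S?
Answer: 214443553/1531514 ≈ 140.02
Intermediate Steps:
X(u) = 117 - 9*u (X(u) = 36 - 9*(u - 9) = 36 - 9*(-9 + u) = 36 + (81 - 9*u) = 117 - 9*u)
r(h, g) = 152 (r(h, g) = (117 - 9*(-2)) - 1*(-17) = (117 + 18) + 17 = 135 + 17 = 152)
z(k) = k + k² (z(k) = k*k + k = k² + k = k + k²)
21276/r(223, -54) + z(-44)/40303 = 21276/152 - 44*(1 - 44)/40303 = 21276*(1/152) - 44*(-43)*(1/40303) = 5319/38 + 1892*(1/40303) = 5319/38 + 1892/40303 = 214443553/1531514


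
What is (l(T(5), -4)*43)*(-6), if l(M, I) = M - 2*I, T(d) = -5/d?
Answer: -1806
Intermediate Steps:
(l(T(5), -4)*43)*(-6) = ((-5/5 - 2*(-4))*43)*(-6) = ((-5*⅕ + 8)*43)*(-6) = ((-1 + 8)*43)*(-6) = (7*43)*(-6) = 301*(-6) = -1806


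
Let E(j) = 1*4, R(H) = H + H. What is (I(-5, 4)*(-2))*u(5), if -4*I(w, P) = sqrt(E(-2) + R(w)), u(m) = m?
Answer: 5*I*sqrt(6)/2 ≈ 6.1237*I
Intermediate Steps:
R(H) = 2*H
E(j) = 4
I(w, P) = -sqrt(4 + 2*w)/4
(I(-5, 4)*(-2))*u(5) = (-sqrt(4 + 2*(-5))/4*(-2))*5 = (-sqrt(4 - 10)/4*(-2))*5 = (-I*sqrt(6)/4*(-2))*5 = (I*sqrt(6)/2)*5 = 5*I*sqrt(6)/2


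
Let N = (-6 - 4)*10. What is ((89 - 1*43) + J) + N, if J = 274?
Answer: 220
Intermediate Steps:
N = -100 (N = -10*10 = -100)
((89 - 1*43) + J) + N = ((89 - 1*43) + 274) - 100 = ((89 - 43) + 274) - 100 = (46 + 274) - 100 = 320 - 100 = 220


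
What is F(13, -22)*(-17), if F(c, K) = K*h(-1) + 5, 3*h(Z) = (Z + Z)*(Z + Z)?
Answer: 1241/3 ≈ 413.67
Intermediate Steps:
h(Z) = 4*Z²/3 (h(Z) = ((Z + Z)*(Z + Z))/3 = ((2*Z)*(2*Z))/3 = (4*Z²)/3 = 4*Z²/3)
F(c, K) = 5 + 4*K/3 (F(c, K) = K*((4/3)*(-1)²) + 5 = K*((4/3)*1) + 5 = K*(4/3) + 5 = 4*K/3 + 5 = 5 + 4*K/3)
F(13, -22)*(-17) = (5 + (4/3)*(-22))*(-17) = (5 - 88/3)*(-17) = -73/3*(-17) = 1241/3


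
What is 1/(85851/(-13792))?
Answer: -13792/85851 ≈ -0.16065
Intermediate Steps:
1/(85851/(-13792)) = 1/(85851*(-1/13792)) = 1/(-85851/13792) = -13792/85851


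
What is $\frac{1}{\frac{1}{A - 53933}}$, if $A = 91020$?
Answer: $37087$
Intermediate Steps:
$\frac{1}{\frac{1}{A - 53933}} = \frac{1}{\frac{1}{91020 - 53933}} = \frac{1}{\frac{1}{37087}} = 37087$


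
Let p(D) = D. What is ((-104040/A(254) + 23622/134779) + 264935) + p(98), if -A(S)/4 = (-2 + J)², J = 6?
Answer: 287520051527/1078232 ≈ 2.6666e+5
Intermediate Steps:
A(S) = -64 (A(S) = -4*(-2 + 6)² = -4*4² = -4*16 = -64)
((-104040/A(254) + 23622/134779) + 264935) + p(98) = ((-104040/(-64) + 23622/134779) + 264935) + 98 = ((-104040*(-1/64) + 23622*(1/134779)) + 264935) + 98 = ((13005/8 + 23622/134779) + 264935) + 98 = (1752989871/1078232 + 264935) + 98 = 287414384791/1078232 + 98 = 287520051527/1078232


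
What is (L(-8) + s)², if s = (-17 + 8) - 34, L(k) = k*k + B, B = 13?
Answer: 1156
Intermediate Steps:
L(k) = 13 + k² (L(k) = k*k + 13 = k² + 13 = 13 + k²)
s = -43 (s = -9 - 34 = -43)
(L(-8) + s)² = ((13 + (-8)²) - 43)² = ((13 + 64) - 43)² = (77 - 43)² = 34² = 1156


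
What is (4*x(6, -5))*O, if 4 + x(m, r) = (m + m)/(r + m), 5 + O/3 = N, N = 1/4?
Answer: -456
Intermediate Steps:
N = 1/4 ≈ 0.25000
O = -57/4 (O = -15 + 3*(1/4) = -15 + 3/4 = -57/4 ≈ -14.250)
x(m, r) = -4 + 2*m/(m + r) (x(m, r) = -4 + (m + m)/(r + m) = -4 + (2*m)/(m + r) = -4 + 2*m/(m + r))
(4*x(6, -5))*O = (4*(2*(-1*6 - 2*(-5))/(6 - 5)))*(-57/4) = (4*(2*(-6 + 10)/1))*(-57/4) = (4*(2*1*4))*(-57/4) = (4*8)*(-57/4) = 32*(-57/4) = -456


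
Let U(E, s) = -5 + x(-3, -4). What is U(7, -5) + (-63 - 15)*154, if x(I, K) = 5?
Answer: -12012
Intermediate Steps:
U(E, s) = 0 (U(E, s) = -5 + 5 = 0)
U(7, -5) + (-63 - 15)*154 = 0 + (-63 - 15)*154 = 0 - 78*154 = 0 - 12012 = -12012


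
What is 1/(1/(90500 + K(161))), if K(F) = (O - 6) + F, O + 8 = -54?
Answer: 90593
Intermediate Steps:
O = -62 (O = -8 - 54 = -62)
K(F) = -68 + F (K(F) = (-62 - 6) + F = -68 + F)
1/(1/(90500 + K(161))) = 1/(1/(90500 + (-68 + 161))) = 1/(1/(90500 + 93)) = 1/(1/90593) = 90593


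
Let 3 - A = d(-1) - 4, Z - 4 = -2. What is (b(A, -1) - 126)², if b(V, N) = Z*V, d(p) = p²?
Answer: 12996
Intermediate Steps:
Z = 2 (Z = 4 - 2 = 2)
A = 6 (A = 3 - ((-1)² - 4) = 3 - (1 - 4) = 3 - 1*(-3) = 3 + 3 = 6)
b(V, N) = 2*V
(b(A, -1) - 126)² = (2*6 - 126)² = (12 - 126)² = (-114)² = 12996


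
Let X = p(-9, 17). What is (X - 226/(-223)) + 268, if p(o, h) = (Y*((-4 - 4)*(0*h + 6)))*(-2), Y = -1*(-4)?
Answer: 145622/223 ≈ 653.01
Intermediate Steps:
Y = 4
p(o, h) = 384 (p(o, h) = (4*((-4 - 4)*(0*h + 6)))*(-2) = (4*(-8*(0 + 6)))*(-2) = (4*(-8*6))*(-2) = (4*(-48))*(-2) = -192*(-2) = 384)
X = 384
(X - 226/(-223)) + 268 = (384 - 226/(-223)) + 268 = (384 - 226*(-1/223)) + 268 = (384 + 226/223) + 268 = 85858/223 + 268 = 145622/223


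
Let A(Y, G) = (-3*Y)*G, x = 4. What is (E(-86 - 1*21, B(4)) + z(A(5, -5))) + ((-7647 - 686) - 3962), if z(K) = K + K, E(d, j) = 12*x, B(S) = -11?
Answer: -12097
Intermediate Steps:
A(Y, G) = -3*G*Y
E(d, j) = 48 (E(d, j) = 12*4 = 48)
z(K) = 2*K
(E(-86 - 1*21, B(4)) + z(A(5, -5))) + ((-7647 - 686) - 3962) = (48 + 2*(-3*(-5)*5)) + ((-7647 - 686) - 3962) = (48 + 2*75) + (-8333 - 3962) = (48 + 150) - 12295 = 198 - 12295 = -12097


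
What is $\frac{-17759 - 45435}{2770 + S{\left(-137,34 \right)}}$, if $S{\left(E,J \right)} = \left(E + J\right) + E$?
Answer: $- \frac{31597}{1265} \approx -24.978$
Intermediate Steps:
$S{\left(E,J \right)} = J + 2 E$
$\frac{-17759 - 45435}{2770 + S{\left(-137,34 \right)}} = \frac{-17759 - 45435}{2770 + \left(34 + 2 \left(-137\right)\right)} = - \frac{63194}{2770 + \left(34 - 274\right)} = - \frac{63194}{2770 - 240} = - \frac{63194}{2530} = \left(-63194\right) \frac{1}{2530} = - \frac{31597}{1265}$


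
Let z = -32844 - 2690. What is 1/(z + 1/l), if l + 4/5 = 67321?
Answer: -336601/11960779929 ≈ -2.8142e-5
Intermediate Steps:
l = 336601/5 (l = -⅘ + 67321 = 336601/5 ≈ 67320.)
z = -35534
1/(z + 1/l) = 1/(-35534 + 1/(336601/5)) = 1/(-35534 + 5/336601) = 1/(-11960779929/336601) = -336601/11960779929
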